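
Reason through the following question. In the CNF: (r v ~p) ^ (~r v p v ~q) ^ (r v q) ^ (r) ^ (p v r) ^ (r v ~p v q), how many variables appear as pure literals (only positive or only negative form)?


Check each variable for pure literal status:
p: mixed (not pure)
q: mixed (not pure)
r: mixed (not pure)
Pure literal count = 0

0


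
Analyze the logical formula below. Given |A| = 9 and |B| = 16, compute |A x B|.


The Cartesian product A x B contains all ordered pairs (a, b).
|A x B| = |A| * |B| = 9 * 16 = 144

144


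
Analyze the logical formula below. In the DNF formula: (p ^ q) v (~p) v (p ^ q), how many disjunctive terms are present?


A DNF formula is a disjunction of terms (conjunctions).
Terms are separated by v.
Counting the disjuncts: 3 terms.

3


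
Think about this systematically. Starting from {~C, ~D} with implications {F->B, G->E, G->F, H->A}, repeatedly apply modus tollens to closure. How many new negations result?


Initial negated facts: {~C, ~D}
Apply modus tollens to closure:
  (no implication fires)
Final negated: {~C, ~D}
New negations: {(none)}
Count = 0

0


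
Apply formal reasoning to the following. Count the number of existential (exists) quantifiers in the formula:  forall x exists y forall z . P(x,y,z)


Quantifier prefix: forall x exists y forall z
Mark each quantifier type:
  U E U
Universal count = 2, Existential count = 1
Asked for existential (exists) quantifiers: 1

1


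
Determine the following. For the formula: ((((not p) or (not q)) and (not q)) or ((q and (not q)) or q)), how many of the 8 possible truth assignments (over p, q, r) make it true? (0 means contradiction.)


Check all 8 assignments:
p=0, q=0, r=0: 1
p=0, q=0, r=1: 1
p=0, q=1, r=0: 1
p=0, q=1, r=1: 1
p=1, q=0, r=0: 1
p=1, q=0, r=1: 1
p=1, q=1, r=0: 1
p=1, q=1, r=1: 1
Count of True = 8

8


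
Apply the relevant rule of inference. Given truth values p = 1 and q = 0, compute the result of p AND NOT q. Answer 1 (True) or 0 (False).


p = 1, q = 0
Operation: p AND NOT q
Evaluate: 1 AND NOT 0 = 1

1


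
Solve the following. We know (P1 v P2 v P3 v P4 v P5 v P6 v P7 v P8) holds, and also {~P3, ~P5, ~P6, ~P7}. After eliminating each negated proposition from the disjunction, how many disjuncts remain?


Original disjuncts (8): P1, P2, P3, P4, P5, P6, P7, P8
Negated (eliminate): ~P3, ~P5, ~P6, ~P7
Remaining disjuncts: P1, P2, P4, P8
Count = 8 - 4 = 4

4


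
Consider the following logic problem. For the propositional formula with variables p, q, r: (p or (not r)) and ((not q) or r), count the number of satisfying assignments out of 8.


Evaluate all 8 assignments for p, q, r:
p=0, q=0, r=0: 1
p=0, q=0, r=1: 0
p=0, q=1, r=0: 0
p=0, q=1, r=1: 0
p=1, q=0, r=0: 1
p=1, q=0, r=1: 1
p=1, q=1, r=0: 0
p=1, q=1, r=1: 1
Satisfying count = 4

4


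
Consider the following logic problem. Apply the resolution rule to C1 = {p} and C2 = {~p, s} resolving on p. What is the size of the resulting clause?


Remove p from C1 and ~p from C2.
C1 remainder: {}
C2 remainder: {s}
Union (resolvent): {s}
Resolvent has 1 literal(s).

1


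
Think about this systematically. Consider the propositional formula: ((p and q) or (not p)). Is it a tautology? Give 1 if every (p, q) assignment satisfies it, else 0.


Check all 4 assignments:
p=0, q=0: 1
p=0, q=1: 1
p=1, q=0: 0
p=1, q=1: 1
Satisfying count = 3/4.
Tautology iff count = 4: no.

0


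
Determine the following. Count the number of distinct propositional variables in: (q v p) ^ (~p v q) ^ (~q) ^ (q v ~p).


Identify each variable that appears in the formula.
Variables found: p, q
Count = 2

2


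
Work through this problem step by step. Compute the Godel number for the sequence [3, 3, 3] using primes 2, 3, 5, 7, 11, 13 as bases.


Encode each element as an exponent of the corresponding prime:
  2^3 = 8
  3^3 = 27
  5^3 = 125
Product = 8 * 27 * 125 = 27000

27000


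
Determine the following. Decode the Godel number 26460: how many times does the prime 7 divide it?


Factorize 26460 by dividing by 7 repeatedly.
Division steps: 7 divides 26460 exactly 2 time(s).
Exponent of 7 = 2

2


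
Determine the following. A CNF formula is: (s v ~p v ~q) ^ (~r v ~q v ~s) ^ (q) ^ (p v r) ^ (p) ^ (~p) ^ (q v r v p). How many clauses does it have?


A CNF formula is a conjunction of clauses.
Clauses are separated by ^.
Counting the conjuncts: 7 clauses.

7


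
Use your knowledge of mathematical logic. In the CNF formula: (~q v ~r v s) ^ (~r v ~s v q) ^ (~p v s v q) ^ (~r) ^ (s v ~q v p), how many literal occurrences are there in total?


Counting literals in each clause:
Clause 1: 3 literal(s)
Clause 2: 3 literal(s)
Clause 3: 3 literal(s)
Clause 4: 1 literal(s)
Clause 5: 3 literal(s)
Total = 13

13


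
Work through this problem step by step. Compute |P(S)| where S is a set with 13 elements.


The power set of a set with n elements has 2^n elements.
|P(S)| = 2^13 = 8192

8192


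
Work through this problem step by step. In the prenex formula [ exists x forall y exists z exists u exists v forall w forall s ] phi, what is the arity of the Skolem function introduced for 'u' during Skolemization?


Quantifier prefix: exists x forall y exists z exists u exists v forall w forall s
'u' is existentially quantified at position 4.
Universal variables preceding it: y
Skolem function arity = 1

1


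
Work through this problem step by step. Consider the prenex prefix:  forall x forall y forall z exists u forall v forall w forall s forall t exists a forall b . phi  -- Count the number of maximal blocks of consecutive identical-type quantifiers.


Quantifier-type sequence: A A A E A A A A E A  (A=forall, E=exists)
Group into maximal same-type runs:
  Ax3 | Ex1 | Ax4 | Ex1 | Ax1
Number of blocks = 5

5


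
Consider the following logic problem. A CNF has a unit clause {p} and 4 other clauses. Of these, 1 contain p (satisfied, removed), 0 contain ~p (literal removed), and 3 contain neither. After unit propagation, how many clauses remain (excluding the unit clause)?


Satisfied (removed): 1
Shortened (remain): 0
Unchanged (remain): 3
Remaining = 0 + 3 = 3

3


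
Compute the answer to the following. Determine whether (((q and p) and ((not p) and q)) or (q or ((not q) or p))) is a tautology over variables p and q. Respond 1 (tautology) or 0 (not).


Check all 4 assignments:
p=0, q=0: 1
p=0, q=1: 1
p=1, q=0: 1
p=1, q=1: 1
Satisfying count = 4/4.
Tautology iff count = 4: yes.

1


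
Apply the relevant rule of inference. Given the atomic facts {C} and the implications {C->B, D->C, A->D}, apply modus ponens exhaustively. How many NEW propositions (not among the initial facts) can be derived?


Initial facts: {C}
Apply modus ponens to closure:
  C and C->B  =>  B
Final known: {B, C}
New propositions: {B}
Count = 1

1


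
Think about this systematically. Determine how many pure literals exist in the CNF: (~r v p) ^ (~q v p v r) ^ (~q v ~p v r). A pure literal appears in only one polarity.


Check each variable for pure literal status:
p: mixed (not pure)
q: pure negative
r: mixed (not pure)
Pure literal count = 1

1


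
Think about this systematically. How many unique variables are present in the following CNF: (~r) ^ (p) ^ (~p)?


Identify each variable that appears in the formula.
Variables found: p, r
Count = 2

2


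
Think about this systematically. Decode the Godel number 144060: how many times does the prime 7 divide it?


Factorize 144060 by dividing by 7 repeatedly.
Division steps: 7 divides 144060 exactly 4 time(s).
Exponent of 7 = 4

4


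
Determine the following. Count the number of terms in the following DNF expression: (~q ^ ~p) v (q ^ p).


A DNF formula is a disjunction of terms (conjunctions).
Terms are separated by v.
Counting the disjuncts: 2 terms.

2


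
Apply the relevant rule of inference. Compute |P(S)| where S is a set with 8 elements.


The power set of a set with n elements has 2^n elements.
|P(S)| = 2^8 = 256

256


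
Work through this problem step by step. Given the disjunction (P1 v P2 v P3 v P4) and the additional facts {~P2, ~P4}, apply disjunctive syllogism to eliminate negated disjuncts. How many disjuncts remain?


Original disjuncts (4): P1, P2, P3, P4
Negated (eliminate): ~P2, ~P4
Remaining disjuncts: P1, P3
Count = 4 - 2 = 2

2


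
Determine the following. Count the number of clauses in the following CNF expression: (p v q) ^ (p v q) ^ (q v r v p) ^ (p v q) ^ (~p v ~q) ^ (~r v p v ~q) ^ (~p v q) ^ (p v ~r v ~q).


A CNF formula is a conjunction of clauses.
Clauses are separated by ^.
Counting the conjuncts: 8 clauses.

8


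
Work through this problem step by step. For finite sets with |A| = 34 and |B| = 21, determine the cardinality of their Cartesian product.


The Cartesian product A x B contains all ordered pairs (a, b).
|A x B| = |A| * |B| = 34 * 21 = 714

714


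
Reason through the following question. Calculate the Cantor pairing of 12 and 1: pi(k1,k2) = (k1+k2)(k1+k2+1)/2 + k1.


k1 + k2 = 13
(k1+k2)(k1+k2+1)/2 = 13 * 14 / 2 = 91
pi = 91 + 12 = 103

103


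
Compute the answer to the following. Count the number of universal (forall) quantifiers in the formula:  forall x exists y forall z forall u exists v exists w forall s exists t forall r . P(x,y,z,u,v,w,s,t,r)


Quantifier prefix: forall x exists y forall z forall u exists v exists w forall s exists t forall r
Mark each quantifier type:
  U E U U E E U E U
Universal count = 5, Existential count = 4
Asked for universal (forall) quantifiers: 5

5


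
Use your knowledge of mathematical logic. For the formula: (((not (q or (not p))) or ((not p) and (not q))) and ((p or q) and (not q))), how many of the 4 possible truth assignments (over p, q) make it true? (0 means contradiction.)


Check all 4 assignments:
p=0, q=0: 0
p=0, q=1: 0
p=1, q=0: 1
p=1, q=1: 0
Count of True = 1

1


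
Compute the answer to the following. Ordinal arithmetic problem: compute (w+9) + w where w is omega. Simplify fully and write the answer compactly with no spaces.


Compute (w+9) + w.
Ordinal + is associative but NOT commutative; for finite n>0, n + w = w but w + n stays w+n.
(w+9) + w = w + (9+w) = w + w = w*2 (the finite tail 9 is absorbed by the right w).
Result = w*2

w*2


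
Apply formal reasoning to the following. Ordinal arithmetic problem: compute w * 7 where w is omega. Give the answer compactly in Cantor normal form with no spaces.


Compute w * 7.
Ordinal * is associative and left-distributive over +, but NOT commutative; for finite n>1, n*w = w but w*n stays w*n.
w * 7 means 7 copies of w concatenated: w*7.
Result = w*7

w*7


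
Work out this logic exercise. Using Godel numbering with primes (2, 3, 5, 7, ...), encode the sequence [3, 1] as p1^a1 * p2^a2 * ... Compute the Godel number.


Encode each element as an exponent of the corresponding prime:
  2^3 = 8
  3^1 = 3
Product = 8 * 3 = 24

24


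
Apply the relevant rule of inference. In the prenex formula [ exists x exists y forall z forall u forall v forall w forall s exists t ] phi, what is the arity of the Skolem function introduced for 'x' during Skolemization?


Quantifier prefix: exists x exists y forall z forall u forall v forall w forall s exists t
'x' is existentially quantified at position 1.
No universal quantifiers precede it.
Skolem function arity = 0 (a Skolem constant)

0


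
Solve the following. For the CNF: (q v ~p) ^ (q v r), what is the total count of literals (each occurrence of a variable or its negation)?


Counting literals in each clause:
Clause 1: 2 literal(s)
Clause 2: 2 literal(s)
Total = 4

4


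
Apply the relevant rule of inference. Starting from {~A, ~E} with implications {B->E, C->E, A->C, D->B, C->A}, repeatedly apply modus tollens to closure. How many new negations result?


Initial negated facts: {~A, ~E}
Apply modus tollens to closure:
  ~E and B->E  =>  ~B
  ~E and C->E  =>  ~C
  ~B and D->B  =>  ~D
Final negated: {~A, ~B, ~C, ~D, ~E}
New negations: {~B, ~C, ~D}
Count = 3

3


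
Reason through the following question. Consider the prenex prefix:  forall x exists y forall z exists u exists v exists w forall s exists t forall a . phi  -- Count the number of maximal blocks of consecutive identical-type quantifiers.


Quantifier-type sequence: A E A E E E A E A  (A=forall, E=exists)
Group into maximal same-type runs:
  Ax1 | Ex1 | Ax1 | Ex3 | Ax1 | Ex1 | Ax1
Number of blocks = 7

7


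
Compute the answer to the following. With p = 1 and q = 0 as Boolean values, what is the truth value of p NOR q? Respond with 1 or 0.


p = 1, q = 0
Operation: p NOR q
Evaluate: 1 NOR 0 = 0

0


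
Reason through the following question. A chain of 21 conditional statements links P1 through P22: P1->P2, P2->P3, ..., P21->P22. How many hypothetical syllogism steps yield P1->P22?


With 21 implications in a chain connecting 22 propositions:
P1->P2, P2->P3, ..., P21->P22
Steps needed = (number of implications) - 1 = 21 - 1 = 20

20


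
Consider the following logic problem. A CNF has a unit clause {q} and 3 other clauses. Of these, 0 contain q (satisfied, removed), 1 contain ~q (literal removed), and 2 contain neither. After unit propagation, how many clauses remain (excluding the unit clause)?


Satisfied (removed): 0
Shortened (remain): 1
Unchanged (remain): 2
Remaining = 1 + 2 = 3

3


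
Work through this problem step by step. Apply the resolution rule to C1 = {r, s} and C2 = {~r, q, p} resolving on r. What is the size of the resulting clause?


Remove r from C1 and ~r from C2.
C1 remainder: {s}
C2 remainder: {q, p}
Union (resolvent): {p, q, s}
Resolvent has 3 literal(s).

3


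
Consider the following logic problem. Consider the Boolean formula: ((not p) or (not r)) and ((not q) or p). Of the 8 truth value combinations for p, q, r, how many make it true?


Evaluate all 8 assignments for p, q, r:
p=0, q=0, r=0: 1
p=0, q=0, r=1: 1
p=0, q=1, r=0: 0
p=0, q=1, r=1: 0
p=1, q=0, r=0: 1
p=1, q=0, r=1: 0
p=1, q=1, r=0: 1
p=1, q=1, r=1: 0
Satisfying count = 4

4


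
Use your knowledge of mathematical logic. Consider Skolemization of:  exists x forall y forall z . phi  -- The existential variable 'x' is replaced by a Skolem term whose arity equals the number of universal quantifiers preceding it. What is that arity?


Quantifier prefix: exists x forall y forall z
'x' is existentially quantified at position 1.
No universal quantifiers precede it.
Skolem function arity = 0 (a Skolem constant)

0


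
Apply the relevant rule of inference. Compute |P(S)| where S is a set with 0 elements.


The power set of a set with n elements has 2^n elements.
|P(S)| = 2^0 = 1

1


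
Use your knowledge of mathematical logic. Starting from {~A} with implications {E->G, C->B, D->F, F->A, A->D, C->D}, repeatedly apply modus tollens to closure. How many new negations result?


Initial negated facts: {~A}
Apply modus tollens to closure:
  ~A and F->A  =>  ~F
  ~F and D->F  =>  ~D
  ~D and C->D  =>  ~C
Final negated: {~A, ~C, ~D, ~F}
New negations: {~C, ~D, ~F}
Count = 3

3


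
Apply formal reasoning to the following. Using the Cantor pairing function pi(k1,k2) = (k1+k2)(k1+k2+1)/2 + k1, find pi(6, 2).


k1 + k2 = 8
(k1+k2)(k1+k2+1)/2 = 8 * 9 / 2 = 36
pi = 36 + 6 = 42

42


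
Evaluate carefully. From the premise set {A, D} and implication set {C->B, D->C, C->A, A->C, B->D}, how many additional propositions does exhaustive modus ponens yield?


Initial facts: {A, D}
Apply modus ponens to closure:
  D and D->C  =>  C
  C and C->B  =>  B
Final known: {A, B, C, D}
New propositions: {B, C}
Count = 2

2


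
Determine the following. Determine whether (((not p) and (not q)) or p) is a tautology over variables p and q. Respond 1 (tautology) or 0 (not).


Check all 4 assignments:
p=0, q=0: 1
p=0, q=1: 0
p=1, q=0: 1
p=1, q=1: 1
Satisfying count = 3/4.
Tautology iff count = 4: no.

0


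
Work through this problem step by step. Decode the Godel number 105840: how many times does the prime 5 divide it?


Factorize 105840 by dividing by 5 repeatedly.
Division steps: 5 divides 105840 exactly 1 time(s).
Exponent of 5 = 1

1


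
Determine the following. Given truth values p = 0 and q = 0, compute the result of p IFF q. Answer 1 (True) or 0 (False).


p = 0, q = 0
Operation: p IFF q
Evaluate: 0 IFF 0 = 1

1


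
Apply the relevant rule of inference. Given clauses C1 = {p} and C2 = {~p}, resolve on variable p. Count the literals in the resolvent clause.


Remove p from C1 and ~p from C2.
C1 remainder: {}
C2 remainder: {}
Union (resolvent): {} (empty clause)
Resolvent has 0 literal(s).

0


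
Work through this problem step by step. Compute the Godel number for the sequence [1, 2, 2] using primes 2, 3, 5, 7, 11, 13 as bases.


Encode each element as an exponent of the corresponding prime:
  2^1 = 2
  3^2 = 9
  5^2 = 25
Product = 2 * 9 * 25 = 450

450


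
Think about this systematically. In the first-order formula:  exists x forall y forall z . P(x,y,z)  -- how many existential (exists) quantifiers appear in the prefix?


Quantifier prefix: exists x forall y forall z
Mark each quantifier type:
  E U U
Universal count = 2, Existential count = 1
Asked for existential (exists) quantifiers: 1

1


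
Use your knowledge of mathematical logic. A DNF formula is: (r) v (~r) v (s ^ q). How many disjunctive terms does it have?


A DNF formula is a disjunction of terms (conjunctions).
Terms are separated by v.
Counting the disjuncts: 3 terms.

3


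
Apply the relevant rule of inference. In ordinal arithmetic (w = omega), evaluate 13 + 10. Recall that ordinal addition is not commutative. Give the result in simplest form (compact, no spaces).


Compute 13 + 10.
Ordinal + is associative but NOT commutative; for finite n>0, n + w = w but w + n stays w+n.
Both operands finite; ordinal + agrees with natural +: 13 + 10 = 23.
Result = 23

23


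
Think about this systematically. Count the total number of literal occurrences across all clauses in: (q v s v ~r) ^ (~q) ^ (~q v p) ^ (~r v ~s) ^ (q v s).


Counting literals in each clause:
Clause 1: 3 literal(s)
Clause 2: 1 literal(s)
Clause 3: 2 literal(s)
Clause 4: 2 literal(s)
Clause 5: 2 literal(s)
Total = 10

10


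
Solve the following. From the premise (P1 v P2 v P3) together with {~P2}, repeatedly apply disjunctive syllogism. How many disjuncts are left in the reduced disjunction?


Original disjuncts (3): P1, P2, P3
Negated (eliminate): ~P2
Remaining disjuncts: P1, P3
Count = 3 - 1 = 2

2


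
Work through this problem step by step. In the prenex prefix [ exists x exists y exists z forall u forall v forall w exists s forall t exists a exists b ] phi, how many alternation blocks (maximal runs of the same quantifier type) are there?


Quantifier-type sequence: E E E A A A E A E E  (A=forall, E=exists)
Group into maximal same-type runs:
  Ex3 | Ax3 | Ex1 | Ax1 | Ex2
Number of blocks = 5

5


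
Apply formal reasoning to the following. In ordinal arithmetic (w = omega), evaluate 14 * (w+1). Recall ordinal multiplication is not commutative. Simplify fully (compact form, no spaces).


Compute 14 * (w+1).
Ordinal * is associative and left-distributive over +, but NOT commutative; for finite n>1, n*w = w but w*n stays w*n.
By left-distributivity: 14 * (w+1) = 14*w + 14*1 = w + 14 = w+14.
Result = w+14

w+14


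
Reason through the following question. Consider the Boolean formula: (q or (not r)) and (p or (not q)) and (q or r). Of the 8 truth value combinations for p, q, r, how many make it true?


Evaluate all 8 assignments for p, q, r:
p=0, q=0, r=0: 0
p=0, q=0, r=1: 0
p=0, q=1, r=0: 0
p=0, q=1, r=1: 0
p=1, q=0, r=0: 0
p=1, q=0, r=1: 0
p=1, q=1, r=0: 1
p=1, q=1, r=1: 1
Satisfying count = 2

2


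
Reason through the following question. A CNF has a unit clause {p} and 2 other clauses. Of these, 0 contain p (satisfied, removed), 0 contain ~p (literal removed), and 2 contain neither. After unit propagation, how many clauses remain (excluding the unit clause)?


Satisfied (removed): 0
Shortened (remain): 0
Unchanged (remain): 2
Remaining = 0 + 2 = 2

2


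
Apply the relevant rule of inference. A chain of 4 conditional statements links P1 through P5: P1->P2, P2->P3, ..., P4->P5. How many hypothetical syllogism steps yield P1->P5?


With 4 implications in a chain connecting 5 propositions:
P1->P2, P2->P3, ..., P4->P5
Steps needed = (number of implications) - 1 = 4 - 1 = 3

3


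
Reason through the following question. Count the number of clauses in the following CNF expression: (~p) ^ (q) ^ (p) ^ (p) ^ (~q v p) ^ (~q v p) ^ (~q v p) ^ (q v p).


A CNF formula is a conjunction of clauses.
Clauses are separated by ^.
Counting the conjuncts: 8 clauses.

8


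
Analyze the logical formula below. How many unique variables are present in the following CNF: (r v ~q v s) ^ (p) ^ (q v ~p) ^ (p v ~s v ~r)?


Identify each variable that appears in the formula.
Variables found: p, q, r, s
Count = 4

4


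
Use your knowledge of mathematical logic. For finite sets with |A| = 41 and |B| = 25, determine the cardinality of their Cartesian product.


The Cartesian product A x B contains all ordered pairs (a, b).
|A x B| = |A| * |B| = 41 * 25 = 1025

1025


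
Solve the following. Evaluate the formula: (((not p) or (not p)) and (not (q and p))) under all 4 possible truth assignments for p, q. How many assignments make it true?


Check all 4 assignments:
p=0, q=0: 1
p=0, q=1: 1
p=1, q=0: 0
p=1, q=1: 0
Count of True = 2

2


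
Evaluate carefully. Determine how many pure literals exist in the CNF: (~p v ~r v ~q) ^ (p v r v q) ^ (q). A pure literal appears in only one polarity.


Check each variable for pure literal status:
p: mixed (not pure)
q: mixed (not pure)
r: mixed (not pure)
Pure literal count = 0

0


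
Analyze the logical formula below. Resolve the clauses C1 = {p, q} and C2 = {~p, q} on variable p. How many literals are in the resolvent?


Remove p from C1 and ~p from C2.
C1 remainder: {q}
C2 remainder: {q}
Union (resolvent): {q}
Resolvent has 1 literal(s).

1


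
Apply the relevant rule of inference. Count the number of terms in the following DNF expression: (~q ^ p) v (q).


A DNF formula is a disjunction of terms (conjunctions).
Terms are separated by v.
Counting the disjuncts: 2 terms.

2


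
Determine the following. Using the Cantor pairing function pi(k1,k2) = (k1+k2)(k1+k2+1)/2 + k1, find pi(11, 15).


k1 + k2 = 26
(k1+k2)(k1+k2+1)/2 = 26 * 27 / 2 = 351
pi = 351 + 11 = 362

362


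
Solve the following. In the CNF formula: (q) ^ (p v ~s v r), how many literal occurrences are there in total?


Counting literals in each clause:
Clause 1: 1 literal(s)
Clause 2: 3 literal(s)
Total = 4

4


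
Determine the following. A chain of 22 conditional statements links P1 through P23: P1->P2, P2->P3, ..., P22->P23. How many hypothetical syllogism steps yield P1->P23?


With 22 implications in a chain connecting 23 propositions:
P1->P2, P2->P3, ..., P22->P23
Steps needed = (number of implications) - 1 = 22 - 1 = 21

21


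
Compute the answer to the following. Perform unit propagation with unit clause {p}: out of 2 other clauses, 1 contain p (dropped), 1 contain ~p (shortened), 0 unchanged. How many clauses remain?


Satisfied (removed): 1
Shortened (remain): 1
Unchanged (remain): 0
Remaining = 1 + 0 = 1

1


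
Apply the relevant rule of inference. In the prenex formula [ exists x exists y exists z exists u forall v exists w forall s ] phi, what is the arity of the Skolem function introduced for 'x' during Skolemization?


Quantifier prefix: exists x exists y exists z exists u forall v exists w forall s
'x' is existentially quantified at position 1.
No universal quantifiers precede it.
Skolem function arity = 0 (a Skolem constant)

0


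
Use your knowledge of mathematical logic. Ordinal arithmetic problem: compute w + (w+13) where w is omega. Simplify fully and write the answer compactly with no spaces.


Compute w + (w+13).
Ordinal + is associative but NOT commutative; for finite n>0, n + w = w but w + n stays w+n.
w + (w+13) = (w+w) + 13 = w*2+13.
Result = w*2+13

w*2+13


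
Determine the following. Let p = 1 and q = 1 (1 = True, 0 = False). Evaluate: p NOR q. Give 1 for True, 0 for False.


p = 1, q = 1
Operation: p NOR q
Evaluate: 1 NOR 1 = 0

0


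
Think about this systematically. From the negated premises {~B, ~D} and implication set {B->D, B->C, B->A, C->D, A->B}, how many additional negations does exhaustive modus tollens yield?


Initial negated facts: {~B, ~D}
Apply modus tollens to closure:
  ~D and C->D  =>  ~C
  ~B and A->B  =>  ~A
Final negated: {~A, ~B, ~C, ~D}
New negations: {~A, ~C}
Count = 2

2


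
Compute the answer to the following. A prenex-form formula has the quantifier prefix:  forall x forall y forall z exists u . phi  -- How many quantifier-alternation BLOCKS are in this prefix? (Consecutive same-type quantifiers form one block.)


Quantifier-type sequence: A A A E  (A=forall, E=exists)
Group into maximal same-type runs:
  Ax3 | Ex1
Number of blocks = 2

2


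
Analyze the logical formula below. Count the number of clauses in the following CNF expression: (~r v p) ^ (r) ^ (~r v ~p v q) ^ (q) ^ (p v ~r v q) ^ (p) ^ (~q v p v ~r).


A CNF formula is a conjunction of clauses.
Clauses are separated by ^.
Counting the conjuncts: 7 clauses.

7


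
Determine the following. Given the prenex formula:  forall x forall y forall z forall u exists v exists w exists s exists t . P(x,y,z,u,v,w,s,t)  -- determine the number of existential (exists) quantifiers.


Quantifier prefix: forall x forall y forall z forall u exists v exists w exists s exists t
Mark each quantifier type:
  U U U U E E E E
Universal count = 4, Existential count = 4
Asked for existential (exists) quantifiers: 4

4


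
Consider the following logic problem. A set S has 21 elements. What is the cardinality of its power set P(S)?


The power set of a set with n elements has 2^n elements.
|P(S)| = 2^21 = 2097152

2097152


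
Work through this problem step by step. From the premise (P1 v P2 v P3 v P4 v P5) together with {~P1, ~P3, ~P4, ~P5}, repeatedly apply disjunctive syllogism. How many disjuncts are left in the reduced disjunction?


Original disjuncts (5): P1, P2, P3, P4, P5
Negated (eliminate): ~P1, ~P3, ~P4, ~P5
Remaining disjuncts: P2
Count = 5 - 4 = 1

1


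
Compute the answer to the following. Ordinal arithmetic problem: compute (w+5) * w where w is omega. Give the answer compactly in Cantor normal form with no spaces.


Compute (w+5) * w.
Ordinal * is associative and left-distributive over +, but NOT commutative; for finite n>1, n*w = w but w*n stays w*n.
(w+5) * w = sup{(w+5)*k : k<w} = sup{w*k+5} = w^2 (the +5 tail is absorbed in the limit).
Result = w^2

w^2


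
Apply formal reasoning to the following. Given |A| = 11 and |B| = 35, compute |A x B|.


The Cartesian product A x B contains all ordered pairs (a, b).
|A x B| = |A| * |B| = 11 * 35 = 385

385


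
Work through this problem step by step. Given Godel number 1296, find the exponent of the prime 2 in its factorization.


Factorize 1296 by dividing by 2 repeatedly.
Division steps: 2 divides 1296 exactly 4 time(s).
Exponent of 2 = 4

4


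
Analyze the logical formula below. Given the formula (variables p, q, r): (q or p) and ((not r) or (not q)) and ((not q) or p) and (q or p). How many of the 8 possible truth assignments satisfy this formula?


Evaluate all 8 assignments for p, q, r:
p=0, q=0, r=0: 0
p=0, q=0, r=1: 0
p=0, q=1, r=0: 0
p=0, q=1, r=1: 0
p=1, q=0, r=0: 1
p=1, q=0, r=1: 1
p=1, q=1, r=0: 1
p=1, q=1, r=1: 0
Satisfying count = 3

3


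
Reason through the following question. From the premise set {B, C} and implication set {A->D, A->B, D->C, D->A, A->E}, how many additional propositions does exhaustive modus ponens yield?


Initial facts: {B, C}
Apply modus ponens to closure:
  (no implication fires)
Final known: {B, C}
New propositions: {(none)}
Count = 0

0


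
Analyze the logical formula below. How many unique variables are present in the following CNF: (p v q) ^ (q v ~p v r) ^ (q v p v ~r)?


Identify each variable that appears in the formula.
Variables found: p, q, r
Count = 3

3


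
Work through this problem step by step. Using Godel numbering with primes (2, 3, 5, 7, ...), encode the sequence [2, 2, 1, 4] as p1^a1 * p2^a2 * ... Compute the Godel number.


Encode each element as an exponent of the corresponding prime:
  2^2 = 4
  3^2 = 9
  5^1 = 5
  7^4 = 2401
Product = 4 * 9 * 5 * 2401 = 432180

432180


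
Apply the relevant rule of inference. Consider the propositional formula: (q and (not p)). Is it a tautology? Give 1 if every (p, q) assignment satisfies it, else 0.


Check all 4 assignments:
p=0, q=0: 0
p=0, q=1: 1
p=1, q=0: 0
p=1, q=1: 0
Satisfying count = 1/4.
Tautology iff count = 4: no.

0


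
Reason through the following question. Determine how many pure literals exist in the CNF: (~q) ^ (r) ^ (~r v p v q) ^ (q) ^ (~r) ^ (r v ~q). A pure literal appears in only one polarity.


Check each variable for pure literal status:
p: pure positive
q: mixed (not pure)
r: mixed (not pure)
Pure literal count = 1

1


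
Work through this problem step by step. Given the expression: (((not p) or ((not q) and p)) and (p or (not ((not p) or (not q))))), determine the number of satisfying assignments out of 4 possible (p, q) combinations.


Check all 4 assignments:
p=0, q=0: 0
p=0, q=1: 0
p=1, q=0: 1
p=1, q=1: 0
Count of True = 1

1


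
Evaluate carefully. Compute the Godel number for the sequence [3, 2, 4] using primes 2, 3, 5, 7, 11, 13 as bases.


Encode each element as an exponent of the corresponding prime:
  2^3 = 8
  3^2 = 9
  5^4 = 625
Product = 8 * 9 * 625 = 45000

45000


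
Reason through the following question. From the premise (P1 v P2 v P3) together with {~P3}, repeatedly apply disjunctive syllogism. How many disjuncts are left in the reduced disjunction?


Original disjuncts (3): P1, P2, P3
Negated (eliminate): ~P3
Remaining disjuncts: P1, P2
Count = 3 - 1 = 2

2


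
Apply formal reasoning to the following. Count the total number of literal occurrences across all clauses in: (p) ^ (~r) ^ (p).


Counting literals in each clause:
Clause 1: 1 literal(s)
Clause 2: 1 literal(s)
Clause 3: 1 literal(s)
Total = 3

3


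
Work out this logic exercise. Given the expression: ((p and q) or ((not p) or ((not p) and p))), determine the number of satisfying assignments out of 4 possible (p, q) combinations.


Check all 4 assignments:
p=0, q=0: 1
p=0, q=1: 1
p=1, q=0: 0
p=1, q=1: 1
Count of True = 3

3


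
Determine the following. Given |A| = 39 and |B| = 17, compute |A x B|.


The Cartesian product A x B contains all ordered pairs (a, b).
|A x B| = |A| * |B| = 39 * 17 = 663

663


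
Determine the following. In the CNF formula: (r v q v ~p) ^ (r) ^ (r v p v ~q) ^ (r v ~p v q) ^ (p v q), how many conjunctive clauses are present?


A CNF formula is a conjunction of clauses.
Clauses are separated by ^.
Counting the conjuncts: 5 clauses.

5


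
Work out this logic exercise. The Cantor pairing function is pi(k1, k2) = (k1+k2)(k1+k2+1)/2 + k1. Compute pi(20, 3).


k1 + k2 = 23
(k1+k2)(k1+k2+1)/2 = 23 * 24 / 2 = 276
pi = 276 + 20 = 296

296


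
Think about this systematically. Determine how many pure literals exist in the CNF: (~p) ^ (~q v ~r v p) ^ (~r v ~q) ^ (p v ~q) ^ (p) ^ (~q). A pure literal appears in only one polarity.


Check each variable for pure literal status:
p: mixed (not pure)
q: pure negative
r: pure negative
Pure literal count = 2

2


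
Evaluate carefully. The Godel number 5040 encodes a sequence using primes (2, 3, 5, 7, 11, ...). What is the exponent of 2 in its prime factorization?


Factorize 5040 by dividing by 2 repeatedly.
Division steps: 2 divides 5040 exactly 4 time(s).
Exponent of 2 = 4

4


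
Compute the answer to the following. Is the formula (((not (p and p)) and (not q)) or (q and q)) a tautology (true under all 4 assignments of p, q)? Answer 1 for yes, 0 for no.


Check all 4 assignments:
p=0, q=0: 1
p=0, q=1: 1
p=1, q=0: 0
p=1, q=1: 1
Satisfying count = 3/4.
Tautology iff count = 4: no.

0


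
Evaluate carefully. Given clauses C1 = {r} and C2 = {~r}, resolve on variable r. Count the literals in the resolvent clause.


Remove r from C1 and ~r from C2.
C1 remainder: {}
C2 remainder: {}
Union (resolvent): {} (empty clause)
Resolvent has 0 literal(s).

0


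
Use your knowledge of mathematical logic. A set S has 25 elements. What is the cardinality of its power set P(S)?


The power set of a set with n elements has 2^n elements.
|P(S)| = 2^25 = 33554432

33554432


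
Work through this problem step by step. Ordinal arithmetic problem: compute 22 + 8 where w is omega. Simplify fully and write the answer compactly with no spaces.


Compute 22 + 8.
Ordinal + is associative but NOT commutative; for finite n>0, n + w = w but w + n stays w+n.
Both operands finite; ordinal + agrees with natural +: 22 + 8 = 30.
Result = 30

30


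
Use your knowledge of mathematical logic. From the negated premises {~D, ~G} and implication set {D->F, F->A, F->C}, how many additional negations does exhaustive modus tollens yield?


Initial negated facts: {~D, ~G}
Apply modus tollens to closure:
  (no implication fires)
Final negated: {~D, ~G}
New negations: {(none)}
Count = 0

0


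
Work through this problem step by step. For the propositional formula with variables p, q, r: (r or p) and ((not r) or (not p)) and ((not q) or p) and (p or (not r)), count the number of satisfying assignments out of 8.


Evaluate all 8 assignments for p, q, r:
p=0, q=0, r=0: 0
p=0, q=0, r=1: 0
p=0, q=1, r=0: 0
p=0, q=1, r=1: 0
p=1, q=0, r=0: 1
p=1, q=0, r=1: 0
p=1, q=1, r=0: 1
p=1, q=1, r=1: 0
Satisfying count = 2

2


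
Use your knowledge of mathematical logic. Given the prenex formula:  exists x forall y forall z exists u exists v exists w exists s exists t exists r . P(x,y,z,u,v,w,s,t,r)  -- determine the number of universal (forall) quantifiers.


Quantifier prefix: exists x forall y forall z exists u exists v exists w exists s exists t exists r
Mark each quantifier type:
  E U U E E E E E E
Universal count = 2, Existential count = 7
Asked for universal (forall) quantifiers: 2

2


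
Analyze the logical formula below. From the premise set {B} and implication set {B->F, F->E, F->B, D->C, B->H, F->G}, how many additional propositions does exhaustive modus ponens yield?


Initial facts: {B}
Apply modus ponens to closure:
  B and B->F  =>  F
  F and F->E  =>  E
  B and B->H  =>  H
  F and F->G  =>  G
Final known: {B, E, F, G, H}
New propositions: {E, F, G, H}
Count = 4

4


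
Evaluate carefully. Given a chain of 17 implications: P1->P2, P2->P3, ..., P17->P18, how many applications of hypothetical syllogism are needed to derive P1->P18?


With 17 implications in a chain connecting 18 propositions:
P1->P2, P2->P3, ..., P17->P18
Steps needed = (number of implications) - 1 = 17 - 1 = 16

16


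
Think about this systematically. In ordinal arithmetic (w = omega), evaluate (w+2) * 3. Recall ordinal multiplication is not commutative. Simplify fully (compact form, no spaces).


Compute (w+2) * 3.
Ordinal * is associative and left-distributive over +, but NOT commutative; for finite n>1, n*w = w but w*n stays w*n.
(w+2) * 3 = (w+2) repeated 3 times. Each intermediate +2 is absorbed by the following w; only the last survives: w*3+2.
Result = w*3+2

w*3+2


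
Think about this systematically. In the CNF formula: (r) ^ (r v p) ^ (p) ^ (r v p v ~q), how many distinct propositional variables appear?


Identify each variable that appears in the formula.
Variables found: p, q, r
Count = 3

3


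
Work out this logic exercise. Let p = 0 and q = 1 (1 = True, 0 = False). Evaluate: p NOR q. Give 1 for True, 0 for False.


p = 0, q = 1
Operation: p NOR q
Evaluate: 0 NOR 1 = 0

0


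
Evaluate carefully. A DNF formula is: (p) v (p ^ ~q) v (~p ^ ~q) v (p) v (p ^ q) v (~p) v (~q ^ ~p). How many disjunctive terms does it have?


A DNF formula is a disjunction of terms (conjunctions).
Terms are separated by v.
Counting the disjuncts: 7 terms.

7


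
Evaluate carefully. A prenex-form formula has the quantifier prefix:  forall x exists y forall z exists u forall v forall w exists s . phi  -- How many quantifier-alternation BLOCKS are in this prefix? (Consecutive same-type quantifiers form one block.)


Quantifier-type sequence: A E A E A A E  (A=forall, E=exists)
Group into maximal same-type runs:
  Ax1 | Ex1 | Ax1 | Ex1 | Ax2 | Ex1
Number of blocks = 6

6


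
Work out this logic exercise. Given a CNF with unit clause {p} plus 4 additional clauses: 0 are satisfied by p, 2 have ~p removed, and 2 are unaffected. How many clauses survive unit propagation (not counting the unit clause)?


Satisfied (removed): 0
Shortened (remain): 2
Unchanged (remain): 2
Remaining = 2 + 2 = 4

4


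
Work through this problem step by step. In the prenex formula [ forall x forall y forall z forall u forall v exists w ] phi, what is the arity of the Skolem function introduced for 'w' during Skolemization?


Quantifier prefix: forall x forall y forall z forall u forall v exists w
'w' is existentially quantified at position 6.
Universal variables preceding it: x, y, z, u, v
Skolem function arity = 5

5


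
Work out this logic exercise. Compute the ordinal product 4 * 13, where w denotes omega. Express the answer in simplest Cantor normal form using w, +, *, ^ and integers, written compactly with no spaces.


Compute 4 * 13.
Ordinal * is associative and left-distributive over +, but NOT commutative; for finite n>1, n*w = w but w*n stays w*n.
Both finite; ordinal * agrees with natural *: 4 * 13 = 52.
Result = 52

52


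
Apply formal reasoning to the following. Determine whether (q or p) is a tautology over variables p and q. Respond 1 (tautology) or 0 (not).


Check all 4 assignments:
p=0, q=0: 0
p=0, q=1: 1
p=1, q=0: 1
p=1, q=1: 1
Satisfying count = 3/4.
Tautology iff count = 4: no.

0


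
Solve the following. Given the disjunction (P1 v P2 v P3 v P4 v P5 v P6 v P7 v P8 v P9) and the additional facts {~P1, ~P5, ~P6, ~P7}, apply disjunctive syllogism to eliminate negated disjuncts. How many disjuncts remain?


Original disjuncts (9): P1, P2, P3, P4, P5, P6, P7, P8, P9
Negated (eliminate): ~P1, ~P5, ~P6, ~P7
Remaining disjuncts: P2, P3, P4, P8, P9
Count = 9 - 4 = 5

5


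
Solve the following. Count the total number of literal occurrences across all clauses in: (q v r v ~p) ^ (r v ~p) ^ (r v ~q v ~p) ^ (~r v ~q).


Counting literals in each clause:
Clause 1: 3 literal(s)
Clause 2: 2 literal(s)
Clause 3: 3 literal(s)
Clause 4: 2 literal(s)
Total = 10

10


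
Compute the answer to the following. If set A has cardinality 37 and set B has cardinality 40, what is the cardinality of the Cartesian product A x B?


The Cartesian product A x B contains all ordered pairs (a, b).
|A x B| = |A| * |B| = 37 * 40 = 1480

1480


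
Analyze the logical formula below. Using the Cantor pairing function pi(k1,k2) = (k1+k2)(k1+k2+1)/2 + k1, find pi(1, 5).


k1 + k2 = 6
(k1+k2)(k1+k2+1)/2 = 6 * 7 / 2 = 21
pi = 21 + 1 = 22

22


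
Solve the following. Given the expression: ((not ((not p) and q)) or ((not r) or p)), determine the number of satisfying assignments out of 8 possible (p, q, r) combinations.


Check all 8 assignments:
p=0, q=0, r=0: 1
p=0, q=0, r=1: 1
p=0, q=1, r=0: 1
p=0, q=1, r=1: 0
p=1, q=0, r=0: 1
p=1, q=0, r=1: 1
p=1, q=1, r=0: 1
p=1, q=1, r=1: 1
Count of True = 7

7


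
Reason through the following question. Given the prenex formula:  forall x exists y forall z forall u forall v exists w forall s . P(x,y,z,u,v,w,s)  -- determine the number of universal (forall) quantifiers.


Quantifier prefix: forall x exists y forall z forall u forall v exists w forall s
Mark each quantifier type:
  U E U U U E U
Universal count = 5, Existential count = 2
Asked for universal (forall) quantifiers: 5

5
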